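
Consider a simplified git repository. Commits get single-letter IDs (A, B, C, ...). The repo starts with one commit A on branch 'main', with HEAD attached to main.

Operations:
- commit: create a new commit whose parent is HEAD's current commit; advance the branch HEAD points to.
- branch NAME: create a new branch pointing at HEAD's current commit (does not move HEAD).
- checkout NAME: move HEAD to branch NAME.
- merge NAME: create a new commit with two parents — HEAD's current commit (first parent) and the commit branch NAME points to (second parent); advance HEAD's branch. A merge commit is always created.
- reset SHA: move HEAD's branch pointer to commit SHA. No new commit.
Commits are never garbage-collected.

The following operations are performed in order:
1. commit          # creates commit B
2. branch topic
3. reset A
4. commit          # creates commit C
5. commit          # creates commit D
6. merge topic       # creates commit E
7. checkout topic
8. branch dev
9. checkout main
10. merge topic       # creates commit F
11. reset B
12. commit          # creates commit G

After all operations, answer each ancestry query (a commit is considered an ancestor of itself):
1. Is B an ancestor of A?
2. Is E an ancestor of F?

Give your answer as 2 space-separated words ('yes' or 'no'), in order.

After op 1 (commit): HEAD=main@B [main=B]
After op 2 (branch): HEAD=main@B [main=B topic=B]
After op 3 (reset): HEAD=main@A [main=A topic=B]
After op 4 (commit): HEAD=main@C [main=C topic=B]
After op 5 (commit): HEAD=main@D [main=D topic=B]
After op 6 (merge): HEAD=main@E [main=E topic=B]
After op 7 (checkout): HEAD=topic@B [main=E topic=B]
After op 8 (branch): HEAD=topic@B [dev=B main=E topic=B]
After op 9 (checkout): HEAD=main@E [dev=B main=E topic=B]
After op 10 (merge): HEAD=main@F [dev=B main=F topic=B]
After op 11 (reset): HEAD=main@B [dev=B main=B topic=B]
After op 12 (commit): HEAD=main@G [dev=B main=G topic=B]
ancestors(A) = {A}; B in? no
ancestors(F) = {A,B,C,D,E,F}; E in? yes

Answer: no yes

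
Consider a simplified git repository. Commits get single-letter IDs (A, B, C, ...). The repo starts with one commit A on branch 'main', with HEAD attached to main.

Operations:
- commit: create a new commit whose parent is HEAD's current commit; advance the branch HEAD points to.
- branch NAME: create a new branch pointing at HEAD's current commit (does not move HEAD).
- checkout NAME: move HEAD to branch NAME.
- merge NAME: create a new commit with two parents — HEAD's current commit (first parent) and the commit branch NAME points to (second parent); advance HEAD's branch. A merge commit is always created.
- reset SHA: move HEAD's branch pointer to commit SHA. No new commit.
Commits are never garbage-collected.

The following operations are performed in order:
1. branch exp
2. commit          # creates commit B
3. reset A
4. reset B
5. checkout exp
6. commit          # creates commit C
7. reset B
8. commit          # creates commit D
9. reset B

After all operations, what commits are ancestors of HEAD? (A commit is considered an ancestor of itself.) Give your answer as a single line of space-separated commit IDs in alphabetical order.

After op 1 (branch): HEAD=main@A [exp=A main=A]
After op 2 (commit): HEAD=main@B [exp=A main=B]
After op 3 (reset): HEAD=main@A [exp=A main=A]
After op 4 (reset): HEAD=main@B [exp=A main=B]
After op 5 (checkout): HEAD=exp@A [exp=A main=B]
After op 6 (commit): HEAD=exp@C [exp=C main=B]
After op 7 (reset): HEAD=exp@B [exp=B main=B]
After op 8 (commit): HEAD=exp@D [exp=D main=B]
After op 9 (reset): HEAD=exp@B [exp=B main=B]

Answer: A B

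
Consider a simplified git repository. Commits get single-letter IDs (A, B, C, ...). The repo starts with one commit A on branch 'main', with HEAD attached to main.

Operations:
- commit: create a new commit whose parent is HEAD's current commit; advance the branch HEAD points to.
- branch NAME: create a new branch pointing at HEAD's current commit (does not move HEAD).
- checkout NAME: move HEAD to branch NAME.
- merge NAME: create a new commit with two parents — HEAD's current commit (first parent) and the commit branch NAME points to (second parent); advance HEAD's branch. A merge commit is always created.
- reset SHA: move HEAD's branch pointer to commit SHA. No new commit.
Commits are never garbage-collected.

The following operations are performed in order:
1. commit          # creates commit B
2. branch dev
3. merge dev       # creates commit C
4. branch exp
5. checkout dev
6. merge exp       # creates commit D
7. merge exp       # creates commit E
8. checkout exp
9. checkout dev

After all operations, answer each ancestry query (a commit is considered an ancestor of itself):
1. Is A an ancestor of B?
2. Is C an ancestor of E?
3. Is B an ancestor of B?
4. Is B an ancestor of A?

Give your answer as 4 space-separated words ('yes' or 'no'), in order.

Answer: yes yes yes no

Derivation:
After op 1 (commit): HEAD=main@B [main=B]
After op 2 (branch): HEAD=main@B [dev=B main=B]
After op 3 (merge): HEAD=main@C [dev=B main=C]
After op 4 (branch): HEAD=main@C [dev=B exp=C main=C]
After op 5 (checkout): HEAD=dev@B [dev=B exp=C main=C]
After op 6 (merge): HEAD=dev@D [dev=D exp=C main=C]
After op 7 (merge): HEAD=dev@E [dev=E exp=C main=C]
After op 8 (checkout): HEAD=exp@C [dev=E exp=C main=C]
After op 9 (checkout): HEAD=dev@E [dev=E exp=C main=C]
ancestors(B) = {A,B}; A in? yes
ancestors(E) = {A,B,C,D,E}; C in? yes
ancestors(B) = {A,B}; B in? yes
ancestors(A) = {A}; B in? no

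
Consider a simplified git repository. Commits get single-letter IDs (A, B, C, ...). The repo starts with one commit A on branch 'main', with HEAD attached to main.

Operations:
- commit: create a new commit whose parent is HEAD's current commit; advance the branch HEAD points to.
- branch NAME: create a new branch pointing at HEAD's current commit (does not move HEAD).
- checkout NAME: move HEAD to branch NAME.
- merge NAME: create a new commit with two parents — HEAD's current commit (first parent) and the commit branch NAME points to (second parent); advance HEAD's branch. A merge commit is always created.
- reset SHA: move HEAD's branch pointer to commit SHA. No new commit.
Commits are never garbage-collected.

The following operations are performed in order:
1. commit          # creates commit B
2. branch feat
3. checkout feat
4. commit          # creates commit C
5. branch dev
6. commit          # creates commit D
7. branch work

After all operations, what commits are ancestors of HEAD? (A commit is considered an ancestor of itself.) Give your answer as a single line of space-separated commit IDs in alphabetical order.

After op 1 (commit): HEAD=main@B [main=B]
After op 2 (branch): HEAD=main@B [feat=B main=B]
After op 3 (checkout): HEAD=feat@B [feat=B main=B]
After op 4 (commit): HEAD=feat@C [feat=C main=B]
After op 5 (branch): HEAD=feat@C [dev=C feat=C main=B]
After op 6 (commit): HEAD=feat@D [dev=C feat=D main=B]
After op 7 (branch): HEAD=feat@D [dev=C feat=D main=B work=D]

Answer: A B C D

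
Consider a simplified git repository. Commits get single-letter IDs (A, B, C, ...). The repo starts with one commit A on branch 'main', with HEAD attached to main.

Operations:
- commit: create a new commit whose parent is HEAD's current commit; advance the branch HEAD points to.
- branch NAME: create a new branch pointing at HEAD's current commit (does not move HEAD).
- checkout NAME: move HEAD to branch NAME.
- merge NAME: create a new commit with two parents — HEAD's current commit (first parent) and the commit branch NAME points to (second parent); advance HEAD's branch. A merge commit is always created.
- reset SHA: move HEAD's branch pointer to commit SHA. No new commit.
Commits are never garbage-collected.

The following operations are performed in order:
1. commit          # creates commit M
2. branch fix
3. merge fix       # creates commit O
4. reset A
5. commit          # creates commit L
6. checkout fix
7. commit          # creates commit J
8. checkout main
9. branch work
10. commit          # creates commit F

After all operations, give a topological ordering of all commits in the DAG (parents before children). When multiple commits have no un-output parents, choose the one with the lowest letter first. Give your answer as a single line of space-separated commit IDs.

Answer: A L F M J O

Derivation:
After op 1 (commit): HEAD=main@M [main=M]
After op 2 (branch): HEAD=main@M [fix=M main=M]
After op 3 (merge): HEAD=main@O [fix=M main=O]
After op 4 (reset): HEAD=main@A [fix=M main=A]
After op 5 (commit): HEAD=main@L [fix=M main=L]
After op 6 (checkout): HEAD=fix@M [fix=M main=L]
After op 7 (commit): HEAD=fix@J [fix=J main=L]
After op 8 (checkout): HEAD=main@L [fix=J main=L]
After op 9 (branch): HEAD=main@L [fix=J main=L work=L]
After op 10 (commit): HEAD=main@F [fix=J main=F work=L]
commit A: parents=[]
commit F: parents=['L']
commit J: parents=['M']
commit L: parents=['A']
commit M: parents=['A']
commit O: parents=['M', 'M']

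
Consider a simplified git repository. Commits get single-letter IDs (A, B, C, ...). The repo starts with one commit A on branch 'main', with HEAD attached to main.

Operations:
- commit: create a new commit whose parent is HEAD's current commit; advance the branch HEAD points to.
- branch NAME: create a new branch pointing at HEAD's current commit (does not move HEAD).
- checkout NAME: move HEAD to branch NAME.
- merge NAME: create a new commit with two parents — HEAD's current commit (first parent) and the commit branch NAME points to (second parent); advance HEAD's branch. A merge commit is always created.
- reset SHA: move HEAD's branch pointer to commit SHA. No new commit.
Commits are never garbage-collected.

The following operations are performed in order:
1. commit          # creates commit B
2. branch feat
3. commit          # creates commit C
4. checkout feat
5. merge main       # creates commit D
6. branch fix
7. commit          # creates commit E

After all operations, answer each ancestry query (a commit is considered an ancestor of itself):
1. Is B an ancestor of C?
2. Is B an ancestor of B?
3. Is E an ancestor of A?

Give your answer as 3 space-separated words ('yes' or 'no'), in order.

Answer: yes yes no

Derivation:
After op 1 (commit): HEAD=main@B [main=B]
After op 2 (branch): HEAD=main@B [feat=B main=B]
After op 3 (commit): HEAD=main@C [feat=B main=C]
After op 4 (checkout): HEAD=feat@B [feat=B main=C]
After op 5 (merge): HEAD=feat@D [feat=D main=C]
After op 6 (branch): HEAD=feat@D [feat=D fix=D main=C]
After op 7 (commit): HEAD=feat@E [feat=E fix=D main=C]
ancestors(C) = {A,B,C}; B in? yes
ancestors(B) = {A,B}; B in? yes
ancestors(A) = {A}; E in? no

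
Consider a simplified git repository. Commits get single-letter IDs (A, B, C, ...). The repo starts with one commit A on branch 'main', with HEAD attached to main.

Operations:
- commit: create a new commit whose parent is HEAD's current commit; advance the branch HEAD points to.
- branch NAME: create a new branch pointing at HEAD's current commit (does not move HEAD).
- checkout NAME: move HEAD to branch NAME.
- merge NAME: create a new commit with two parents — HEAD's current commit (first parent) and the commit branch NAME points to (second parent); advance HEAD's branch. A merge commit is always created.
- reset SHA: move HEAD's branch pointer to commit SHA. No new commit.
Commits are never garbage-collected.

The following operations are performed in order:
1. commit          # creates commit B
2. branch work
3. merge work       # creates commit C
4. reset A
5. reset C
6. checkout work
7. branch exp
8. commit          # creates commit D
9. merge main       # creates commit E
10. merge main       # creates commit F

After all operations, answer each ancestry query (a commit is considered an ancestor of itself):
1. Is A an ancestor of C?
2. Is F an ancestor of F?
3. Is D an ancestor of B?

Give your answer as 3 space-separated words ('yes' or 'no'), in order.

Answer: yes yes no

Derivation:
After op 1 (commit): HEAD=main@B [main=B]
After op 2 (branch): HEAD=main@B [main=B work=B]
After op 3 (merge): HEAD=main@C [main=C work=B]
After op 4 (reset): HEAD=main@A [main=A work=B]
After op 5 (reset): HEAD=main@C [main=C work=B]
After op 6 (checkout): HEAD=work@B [main=C work=B]
After op 7 (branch): HEAD=work@B [exp=B main=C work=B]
After op 8 (commit): HEAD=work@D [exp=B main=C work=D]
After op 9 (merge): HEAD=work@E [exp=B main=C work=E]
After op 10 (merge): HEAD=work@F [exp=B main=C work=F]
ancestors(C) = {A,B,C}; A in? yes
ancestors(F) = {A,B,C,D,E,F}; F in? yes
ancestors(B) = {A,B}; D in? no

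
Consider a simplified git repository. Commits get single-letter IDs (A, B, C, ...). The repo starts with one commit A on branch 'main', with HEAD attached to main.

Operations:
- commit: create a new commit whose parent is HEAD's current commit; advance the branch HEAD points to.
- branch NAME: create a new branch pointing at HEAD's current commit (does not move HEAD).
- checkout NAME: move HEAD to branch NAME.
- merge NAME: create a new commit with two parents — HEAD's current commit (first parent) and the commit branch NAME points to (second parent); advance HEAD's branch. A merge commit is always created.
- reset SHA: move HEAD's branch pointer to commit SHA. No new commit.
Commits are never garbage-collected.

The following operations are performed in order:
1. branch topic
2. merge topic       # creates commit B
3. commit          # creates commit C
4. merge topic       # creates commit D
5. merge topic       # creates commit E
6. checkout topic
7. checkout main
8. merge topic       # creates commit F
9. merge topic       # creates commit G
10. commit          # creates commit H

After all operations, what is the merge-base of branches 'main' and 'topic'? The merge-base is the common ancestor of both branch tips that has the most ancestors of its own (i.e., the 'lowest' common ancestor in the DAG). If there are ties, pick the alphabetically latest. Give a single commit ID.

Answer: A

Derivation:
After op 1 (branch): HEAD=main@A [main=A topic=A]
After op 2 (merge): HEAD=main@B [main=B topic=A]
After op 3 (commit): HEAD=main@C [main=C topic=A]
After op 4 (merge): HEAD=main@D [main=D topic=A]
After op 5 (merge): HEAD=main@E [main=E topic=A]
After op 6 (checkout): HEAD=topic@A [main=E topic=A]
After op 7 (checkout): HEAD=main@E [main=E topic=A]
After op 8 (merge): HEAD=main@F [main=F topic=A]
After op 9 (merge): HEAD=main@G [main=G topic=A]
After op 10 (commit): HEAD=main@H [main=H topic=A]
ancestors(main=H): ['A', 'B', 'C', 'D', 'E', 'F', 'G', 'H']
ancestors(topic=A): ['A']
common: ['A']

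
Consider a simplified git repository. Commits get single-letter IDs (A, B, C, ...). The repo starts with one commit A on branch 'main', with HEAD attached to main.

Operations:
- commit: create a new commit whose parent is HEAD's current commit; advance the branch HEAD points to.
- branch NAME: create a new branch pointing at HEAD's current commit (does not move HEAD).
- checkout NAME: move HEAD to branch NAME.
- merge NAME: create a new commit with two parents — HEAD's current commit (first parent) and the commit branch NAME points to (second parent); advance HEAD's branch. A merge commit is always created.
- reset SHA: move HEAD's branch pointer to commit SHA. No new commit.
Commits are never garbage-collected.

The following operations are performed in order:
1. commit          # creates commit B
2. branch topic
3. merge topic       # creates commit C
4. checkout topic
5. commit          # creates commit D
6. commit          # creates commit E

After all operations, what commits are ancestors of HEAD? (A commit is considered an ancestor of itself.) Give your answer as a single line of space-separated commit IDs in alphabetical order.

Answer: A B D E

Derivation:
After op 1 (commit): HEAD=main@B [main=B]
After op 2 (branch): HEAD=main@B [main=B topic=B]
After op 3 (merge): HEAD=main@C [main=C topic=B]
After op 4 (checkout): HEAD=topic@B [main=C topic=B]
After op 5 (commit): HEAD=topic@D [main=C topic=D]
After op 6 (commit): HEAD=topic@E [main=C topic=E]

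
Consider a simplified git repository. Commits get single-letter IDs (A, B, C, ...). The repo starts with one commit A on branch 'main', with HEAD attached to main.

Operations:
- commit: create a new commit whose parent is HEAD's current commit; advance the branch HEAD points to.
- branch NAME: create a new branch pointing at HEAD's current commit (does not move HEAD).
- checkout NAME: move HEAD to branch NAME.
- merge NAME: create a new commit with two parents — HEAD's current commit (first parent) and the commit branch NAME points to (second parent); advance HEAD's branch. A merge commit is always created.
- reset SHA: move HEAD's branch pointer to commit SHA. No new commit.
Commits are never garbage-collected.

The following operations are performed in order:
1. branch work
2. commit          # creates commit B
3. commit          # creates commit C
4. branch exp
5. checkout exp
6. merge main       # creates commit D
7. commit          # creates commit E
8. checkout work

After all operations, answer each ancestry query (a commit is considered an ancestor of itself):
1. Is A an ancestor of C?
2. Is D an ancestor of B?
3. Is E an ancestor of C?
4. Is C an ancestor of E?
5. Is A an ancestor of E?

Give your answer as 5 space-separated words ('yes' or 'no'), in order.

After op 1 (branch): HEAD=main@A [main=A work=A]
After op 2 (commit): HEAD=main@B [main=B work=A]
After op 3 (commit): HEAD=main@C [main=C work=A]
After op 4 (branch): HEAD=main@C [exp=C main=C work=A]
After op 5 (checkout): HEAD=exp@C [exp=C main=C work=A]
After op 6 (merge): HEAD=exp@D [exp=D main=C work=A]
After op 7 (commit): HEAD=exp@E [exp=E main=C work=A]
After op 8 (checkout): HEAD=work@A [exp=E main=C work=A]
ancestors(C) = {A,B,C}; A in? yes
ancestors(B) = {A,B}; D in? no
ancestors(C) = {A,B,C}; E in? no
ancestors(E) = {A,B,C,D,E}; C in? yes
ancestors(E) = {A,B,C,D,E}; A in? yes

Answer: yes no no yes yes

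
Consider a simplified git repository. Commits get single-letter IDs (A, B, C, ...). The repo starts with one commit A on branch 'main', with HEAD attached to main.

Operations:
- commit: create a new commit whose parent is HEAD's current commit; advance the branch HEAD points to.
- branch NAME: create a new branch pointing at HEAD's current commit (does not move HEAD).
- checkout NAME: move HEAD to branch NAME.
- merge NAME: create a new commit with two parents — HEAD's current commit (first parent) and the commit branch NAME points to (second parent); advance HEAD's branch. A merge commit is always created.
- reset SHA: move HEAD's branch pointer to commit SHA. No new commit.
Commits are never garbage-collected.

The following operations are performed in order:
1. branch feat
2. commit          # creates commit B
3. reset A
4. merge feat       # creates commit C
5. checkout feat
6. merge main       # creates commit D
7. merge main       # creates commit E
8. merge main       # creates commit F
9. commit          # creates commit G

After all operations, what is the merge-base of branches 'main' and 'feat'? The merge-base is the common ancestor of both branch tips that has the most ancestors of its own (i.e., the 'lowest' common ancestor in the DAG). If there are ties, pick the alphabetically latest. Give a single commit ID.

Answer: C

Derivation:
After op 1 (branch): HEAD=main@A [feat=A main=A]
After op 2 (commit): HEAD=main@B [feat=A main=B]
After op 3 (reset): HEAD=main@A [feat=A main=A]
After op 4 (merge): HEAD=main@C [feat=A main=C]
After op 5 (checkout): HEAD=feat@A [feat=A main=C]
After op 6 (merge): HEAD=feat@D [feat=D main=C]
After op 7 (merge): HEAD=feat@E [feat=E main=C]
After op 8 (merge): HEAD=feat@F [feat=F main=C]
After op 9 (commit): HEAD=feat@G [feat=G main=C]
ancestors(main=C): ['A', 'C']
ancestors(feat=G): ['A', 'C', 'D', 'E', 'F', 'G']
common: ['A', 'C']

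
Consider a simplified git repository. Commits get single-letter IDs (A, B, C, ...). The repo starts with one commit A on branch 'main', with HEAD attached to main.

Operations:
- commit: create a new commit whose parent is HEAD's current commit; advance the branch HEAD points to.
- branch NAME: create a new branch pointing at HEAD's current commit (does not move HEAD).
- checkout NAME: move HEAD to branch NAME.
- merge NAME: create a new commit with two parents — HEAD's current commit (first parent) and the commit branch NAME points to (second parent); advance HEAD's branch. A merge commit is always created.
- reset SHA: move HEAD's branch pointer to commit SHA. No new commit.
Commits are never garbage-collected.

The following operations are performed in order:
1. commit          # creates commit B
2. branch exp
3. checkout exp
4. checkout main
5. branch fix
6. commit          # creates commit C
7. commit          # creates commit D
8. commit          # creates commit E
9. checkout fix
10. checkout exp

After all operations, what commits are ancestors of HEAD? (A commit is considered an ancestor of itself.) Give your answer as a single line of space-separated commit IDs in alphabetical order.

After op 1 (commit): HEAD=main@B [main=B]
After op 2 (branch): HEAD=main@B [exp=B main=B]
After op 3 (checkout): HEAD=exp@B [exp=B main=B]
After op 4 (checkout): HEAD=main@B [exp=B main=B]
After op 5 (branch): HEAD=main@B [exp=B fix=B main=B]
After op 6 (commit): HEAD=main@C [exp=B fix=B main=C]
After op 7 (commit): HEAD=main@D [exp=B fix=B main=D]
After op 8 (commit): HEAD=main@E [exp=B fix=B main=E]
After op 9 (checkout): HEAD=fix@B [exp=B fix=B main=E]
After op 10 (checkout): HEAD=exp@B [exp=B fix=B main=E]

Answer: A B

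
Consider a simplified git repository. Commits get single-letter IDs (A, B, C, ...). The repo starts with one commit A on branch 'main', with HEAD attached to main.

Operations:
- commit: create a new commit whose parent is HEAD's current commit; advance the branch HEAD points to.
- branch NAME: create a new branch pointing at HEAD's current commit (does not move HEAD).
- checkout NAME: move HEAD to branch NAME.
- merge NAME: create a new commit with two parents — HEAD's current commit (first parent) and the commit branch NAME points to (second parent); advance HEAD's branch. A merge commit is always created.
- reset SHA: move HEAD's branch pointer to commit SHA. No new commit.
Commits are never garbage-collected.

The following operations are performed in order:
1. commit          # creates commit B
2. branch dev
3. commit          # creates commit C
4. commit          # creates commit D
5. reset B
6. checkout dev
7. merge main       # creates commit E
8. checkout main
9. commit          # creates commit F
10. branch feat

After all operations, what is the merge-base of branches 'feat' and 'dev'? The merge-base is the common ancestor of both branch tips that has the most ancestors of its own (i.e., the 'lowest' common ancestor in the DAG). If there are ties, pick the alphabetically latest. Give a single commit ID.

Answer: B

Derivation:
After op 1 (commit): HEAD=main@B [main=B]
After op 2 (branch): HEAD=main@B [dev=B main=B]
After op 3 (commit): HEAD=main@C [dev=B main=C]
After op 4 (commit): HEAD=main@D [dev=B main=D]
After op 5 (reset): HEAD=main@B [dev=B main=B]
After op 6 (checkout): HEAD=dev@B [dev=B main=B]
After op 7 (merge): HEAD=dev@E [dev=E main=B]
After op 8 (checkout): HEAD=main@B [dev=E main=B]
After op 9 (commit): HEAD=main@F [dev=E main=F]
After op 10 (branch): HEAD=main@F [dev=E feat=F main=F]
ancestors(feat=F): ['A', 'B', 'F']
ancestors(dev=E): ['A', 'B', 'E']
common: ['A', 'B']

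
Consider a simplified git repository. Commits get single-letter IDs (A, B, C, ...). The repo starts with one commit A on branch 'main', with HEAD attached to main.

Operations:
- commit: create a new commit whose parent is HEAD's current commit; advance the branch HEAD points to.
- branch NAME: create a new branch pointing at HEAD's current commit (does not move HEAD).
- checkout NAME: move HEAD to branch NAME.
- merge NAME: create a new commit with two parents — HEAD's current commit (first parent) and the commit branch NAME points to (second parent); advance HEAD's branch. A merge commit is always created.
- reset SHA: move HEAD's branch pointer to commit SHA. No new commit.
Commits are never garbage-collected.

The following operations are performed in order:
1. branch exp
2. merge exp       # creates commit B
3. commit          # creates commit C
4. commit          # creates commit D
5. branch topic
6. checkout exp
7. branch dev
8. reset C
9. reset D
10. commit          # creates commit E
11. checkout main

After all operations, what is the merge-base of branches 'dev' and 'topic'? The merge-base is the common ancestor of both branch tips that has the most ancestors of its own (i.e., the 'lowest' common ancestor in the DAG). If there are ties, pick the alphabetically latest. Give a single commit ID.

After op 1 (branch): HEAD=main@A [exp=A main=A]
After op 2 (merge): HEAD=main@B [exp=A main=B]
After op 3 (commit): HEAD=main@C [exp=A main=C]
After op 4 (commit): HEAD=main@D [exp=A main=D]
After op 5 (branch): HEAD=main@D [exp=A main=D topic=D]
After op 6 (checkout): HEAD=exp@A [exp=A main=D topic=D]
After op 7 (branch): HEAD=exp@A [dev=A exp=A main=D topic=D]
After op 8 (reset): HEAD=exp@C [dev=A exp=C main=D topic=D]
After op 9 (reset): HEAD=exp@D [dev=A exp=D main=D topic=D]
After op 10 (commit): HEAD=exp@E [dev=A exp=E main=D topic=D]
After op 11 (checkout): HEAD=main@D [dev=A exp=E main=D topic=D]
ancestors(dev=A): ['A']
ancestors(topic=D): ['A', 'B', 'C', 'D']
common: ['A']

Answer: A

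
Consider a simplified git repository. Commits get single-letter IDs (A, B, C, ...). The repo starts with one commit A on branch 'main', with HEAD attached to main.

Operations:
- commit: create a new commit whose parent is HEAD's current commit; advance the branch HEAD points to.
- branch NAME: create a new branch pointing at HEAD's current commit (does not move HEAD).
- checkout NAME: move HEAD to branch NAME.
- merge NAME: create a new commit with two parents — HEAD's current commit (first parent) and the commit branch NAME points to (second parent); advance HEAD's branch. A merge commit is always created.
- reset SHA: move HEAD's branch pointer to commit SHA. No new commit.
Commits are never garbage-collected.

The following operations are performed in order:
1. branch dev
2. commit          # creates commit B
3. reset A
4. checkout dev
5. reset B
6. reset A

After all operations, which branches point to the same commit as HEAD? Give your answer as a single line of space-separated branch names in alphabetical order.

After op 1 (branch): HEAD=main@A [dev=A main=A]
After op 2 (commit): HEAD=main@B [dev=A main=B]
After op 3 (reset): HEAD=main@A [dev=A main=A]
After op 4 (checkout): HEAD=dev@A [dev=A main=A]
After op 5 (reset): HEAD=dev@B [dev=B main=A]
After op 6 (reset): HEAD=dev@A [dev=A main=A]

Answer: dev main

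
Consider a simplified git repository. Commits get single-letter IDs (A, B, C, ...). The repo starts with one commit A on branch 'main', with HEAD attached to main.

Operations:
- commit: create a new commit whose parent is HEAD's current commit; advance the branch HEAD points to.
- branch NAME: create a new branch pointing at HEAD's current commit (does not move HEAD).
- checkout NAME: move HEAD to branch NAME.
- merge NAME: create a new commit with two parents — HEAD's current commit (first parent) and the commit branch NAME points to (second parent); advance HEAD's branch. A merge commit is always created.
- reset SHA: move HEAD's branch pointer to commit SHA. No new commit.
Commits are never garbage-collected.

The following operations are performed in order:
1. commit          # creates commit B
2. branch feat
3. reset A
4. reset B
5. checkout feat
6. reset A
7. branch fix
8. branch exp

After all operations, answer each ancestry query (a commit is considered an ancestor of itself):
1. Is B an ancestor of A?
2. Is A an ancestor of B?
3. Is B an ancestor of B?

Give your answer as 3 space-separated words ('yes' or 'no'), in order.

Answer: no yes yes

Derivation:
After op 1 (commit): HEAD=main@B [main=B]
After op 2 (branch): HEAD=main@B [feat=B main=B]
After op 3 (reset): HEAD=main@A [feat=B main=A]
After op 4 (reset): HEAD=main@B [feat=B main=B]
After op 5 (checkout): HEAD=feat@B [feat=B main=B]
After op 6 (reset): HEAD=feat@A [feat=A main=B]
After op 7 (branch): HEAD=feat@A [feat=A fix=A main=B]
After op 8 (branch): HEAD=feat@A [exp=A feat=A fix=A main=B]
ancestors(A) = {A}; B in? no
ancestors(B) = {A,B}; A in? yes
ancestors(B) = {A,B}; B in? yes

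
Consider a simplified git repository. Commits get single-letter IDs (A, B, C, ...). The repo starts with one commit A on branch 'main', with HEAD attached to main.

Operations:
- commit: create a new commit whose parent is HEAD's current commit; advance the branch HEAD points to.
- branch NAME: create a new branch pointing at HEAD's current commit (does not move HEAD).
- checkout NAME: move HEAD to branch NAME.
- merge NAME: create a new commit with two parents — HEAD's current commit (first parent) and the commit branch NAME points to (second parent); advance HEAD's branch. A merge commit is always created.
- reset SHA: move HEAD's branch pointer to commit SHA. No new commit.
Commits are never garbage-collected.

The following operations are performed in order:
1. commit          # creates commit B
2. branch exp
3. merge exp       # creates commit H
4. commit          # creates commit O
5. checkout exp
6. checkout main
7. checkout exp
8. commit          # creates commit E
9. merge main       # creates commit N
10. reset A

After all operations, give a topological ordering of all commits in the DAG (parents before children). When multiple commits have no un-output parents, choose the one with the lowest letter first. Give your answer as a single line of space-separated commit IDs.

After op 1 (commit): HEAD=main@B [main=B]
After op 2 (branch): HEAD=main@B [exp=B main=B]
After op 3 (merge): HEAD=main@H [exp=B main=H]
After op 4 (commit): HEAD=main@O [exp=B main=O]
After op 5 (checkout): HEAD=exp@B [exp=B main=O]
After op 6 (checkout): HEAD=main@O [exp=B main=O]
After op 7 (checkout): HEAD=exp@B [exp=B main=O]
After op 8 (commit): HEAD=exp@E [exp=E main=O]
After op 9 (merge): HEAD=exp@N [exp=N main=O]
After op 10 (reset): HEAD=exp@A [exp=A main=O]
commit A: parents=[]
commit B: parents=['A']
commit E: parents=['B']
commit H: parents=['B', 'B']
commit N: parents=['E', 'O']
commit O: parents=['H']

Answer: A B E H O N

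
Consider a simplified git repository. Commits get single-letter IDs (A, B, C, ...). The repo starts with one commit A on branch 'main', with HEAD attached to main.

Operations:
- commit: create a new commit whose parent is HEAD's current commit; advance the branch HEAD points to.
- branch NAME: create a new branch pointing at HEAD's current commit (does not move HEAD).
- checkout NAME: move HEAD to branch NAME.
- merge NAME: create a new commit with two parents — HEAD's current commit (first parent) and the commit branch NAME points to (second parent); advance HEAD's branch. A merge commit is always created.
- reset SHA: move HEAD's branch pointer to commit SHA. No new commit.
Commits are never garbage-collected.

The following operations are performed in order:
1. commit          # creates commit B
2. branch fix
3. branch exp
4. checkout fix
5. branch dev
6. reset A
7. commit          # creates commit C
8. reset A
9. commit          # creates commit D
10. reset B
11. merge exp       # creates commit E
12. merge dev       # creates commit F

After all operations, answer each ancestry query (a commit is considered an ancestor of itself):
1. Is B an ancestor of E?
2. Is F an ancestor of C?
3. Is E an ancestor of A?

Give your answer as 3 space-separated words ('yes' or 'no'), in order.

After op 1 (commit): HEAD=main@B [main=B]
After op 2 (branch): HEAD=main@B [fix=B main=B]
After op 3 (branch): HEAD=main@B [exp=B fix=B main=B]
After op 4 (checkout): HEAD=fix@B [exp=B fix=B main=B]
After op 5 (branch): HEAD=fix@B [dev=B exp=B fix=B main=B]
After op 6 (reset): HEAD=fix@A [dev=B exp=B fix=A main=B]
After op 7 (commit): HEAD=fix@C [dev=B exp=B fix=C main=B]
After op 8 (reset): HEAD=fix@A [dev=B exp=B fix=A main=B]
After op 9 (commit): HEAD=fix@D [dev=B exp=B fix=D main=B]
After op 10 (reset): HEAD=fix@B [dev=B exp=B fix=B main=B]
After op 11 (merge): HEAD=fix@E [dev=B exp=B fix=E main=B]
After op 12 (merge): HEAD=fix@F [dev=B exp=B fix=F main=B]
ancestors(E) = {A,B,E}; B in? yes
ancestors(C) = {A,C}; F in? no
ancestors(A) = {A}; E in? no

Answer: yes no no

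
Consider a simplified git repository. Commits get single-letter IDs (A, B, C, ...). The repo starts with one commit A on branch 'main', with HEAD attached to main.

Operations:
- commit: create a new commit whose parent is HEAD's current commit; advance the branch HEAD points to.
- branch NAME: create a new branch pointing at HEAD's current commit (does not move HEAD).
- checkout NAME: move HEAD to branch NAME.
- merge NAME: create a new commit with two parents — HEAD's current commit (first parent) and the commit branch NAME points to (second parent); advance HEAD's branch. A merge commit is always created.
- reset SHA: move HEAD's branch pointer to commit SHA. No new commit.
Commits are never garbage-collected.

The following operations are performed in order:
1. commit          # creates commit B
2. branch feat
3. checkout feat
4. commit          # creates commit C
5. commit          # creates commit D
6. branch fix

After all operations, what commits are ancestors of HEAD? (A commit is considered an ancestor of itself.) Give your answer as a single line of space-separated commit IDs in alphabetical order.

After op 1 (commit): HEAD=main@B [main=B]
After op 2 (branch): HEAD=main@B [feat=B main=B]
After op 3 (checkout): HEAD=feat@B [feat=B main=B]
After op 4 (commit): HEAD=feat@C [feat=C main=B]
After op 5 (commit): HEAD=feat@D [feat=D main=B]
After op 6 (branch): HEAD=feat@D [feat=D fix=D main=B]

Answer: A B C D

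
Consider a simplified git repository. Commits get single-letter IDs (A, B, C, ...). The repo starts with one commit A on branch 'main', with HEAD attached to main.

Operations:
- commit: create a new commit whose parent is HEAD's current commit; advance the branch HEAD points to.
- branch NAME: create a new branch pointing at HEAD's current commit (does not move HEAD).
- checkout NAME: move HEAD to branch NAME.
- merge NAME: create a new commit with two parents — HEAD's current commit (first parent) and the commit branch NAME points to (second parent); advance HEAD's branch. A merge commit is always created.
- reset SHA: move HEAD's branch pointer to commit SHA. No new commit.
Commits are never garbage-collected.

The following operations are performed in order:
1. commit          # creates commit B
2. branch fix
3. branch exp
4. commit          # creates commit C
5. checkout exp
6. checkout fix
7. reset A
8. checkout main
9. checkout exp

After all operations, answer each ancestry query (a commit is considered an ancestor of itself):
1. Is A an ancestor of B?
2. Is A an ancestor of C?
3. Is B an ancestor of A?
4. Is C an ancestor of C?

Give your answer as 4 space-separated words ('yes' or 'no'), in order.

After op 1 (commit): HEAD=main@B [main=B]
After op 2 (branch): HEAD=main@B [fix=B main=B]
After op 3 (branch): HEAD=main@B [exp=B fix=B main=B]
After op 4 (commit): HEAD=main@C [exp=B fix=B main=C]
After op 5 (checkout): HEAD=exp@B [exp=B fix=B main=C]
After op 6 (checkout): HEAD=fix@B [exp=B fix=B main=C]
After op 7 (reset): HEAD=fix@A [exp=B fix=A main=C]
After op 8 (checkout): HEAD=main@C [exp=B fix=A main=C]
After op 9 (checkout): HEAD=exp@B [exp=B fix=A main=C]
ancestors(B) = {A,B}; A in? yes
ancestors(C) = {A,B,C}; A in? yes
ancestors(A) = {A}; B in? no
ancestors(C) = {A,B,C}; C in? yes

Answer: yes yes no yes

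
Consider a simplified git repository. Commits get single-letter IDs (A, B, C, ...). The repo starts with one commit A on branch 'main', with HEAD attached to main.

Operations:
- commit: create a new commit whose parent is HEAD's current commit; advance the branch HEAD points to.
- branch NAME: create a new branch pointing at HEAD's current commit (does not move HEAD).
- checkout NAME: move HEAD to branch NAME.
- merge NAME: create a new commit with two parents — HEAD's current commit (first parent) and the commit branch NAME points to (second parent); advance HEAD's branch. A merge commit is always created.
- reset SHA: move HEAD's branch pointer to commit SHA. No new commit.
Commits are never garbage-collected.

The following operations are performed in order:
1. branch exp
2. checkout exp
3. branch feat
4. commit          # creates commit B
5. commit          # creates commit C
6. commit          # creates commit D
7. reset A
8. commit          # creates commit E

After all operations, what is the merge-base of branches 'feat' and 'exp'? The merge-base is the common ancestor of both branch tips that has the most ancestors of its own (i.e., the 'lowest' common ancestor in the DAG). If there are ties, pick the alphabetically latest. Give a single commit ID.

After op 1 (branch): HEAD=main@A [exp=A main=A]
After op 2 (checkout): HEAD=exp@A [exp=A main=A]
After op 3 (branch): HEAD=exp@A [exp=A feat=A main=A]
After op 4 (commit): HEAD=exp@B [exp=B feat=A main=A]
After op 5 (commit): HEAD=exp@C [exp=C feat=A main=A]
After op 6 (commit): HEAD=exp@D [exp=D feat=A main=A]
After op 7 (reset): HEAD=exp@A [exp=A feat=A main=A]
After op 8 (commit): HEAD=exp@E [exp=E feat=A main=A]
ancestors(feat=A): ['A']
ancestors(exp=E): ['A', 'E']
common: ['A']

Answer: A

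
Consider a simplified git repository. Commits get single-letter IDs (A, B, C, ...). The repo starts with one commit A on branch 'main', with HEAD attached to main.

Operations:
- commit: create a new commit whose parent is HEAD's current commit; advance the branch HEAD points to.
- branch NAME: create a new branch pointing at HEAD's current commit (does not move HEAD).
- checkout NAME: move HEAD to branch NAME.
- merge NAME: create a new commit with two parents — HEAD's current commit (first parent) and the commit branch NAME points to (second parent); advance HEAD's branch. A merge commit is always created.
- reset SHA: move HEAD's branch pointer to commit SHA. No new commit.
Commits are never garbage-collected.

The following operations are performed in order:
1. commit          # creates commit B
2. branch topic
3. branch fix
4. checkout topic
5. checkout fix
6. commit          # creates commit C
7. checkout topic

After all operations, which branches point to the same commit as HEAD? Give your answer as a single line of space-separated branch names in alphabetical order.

After op 1 (commit): HEAD=main@B [main=B]
After op 2 (branch): HEAD=main@B [main=B topic=B]
After op 3 (branch): HEAD=main@B [fix=B main=B topic=B]
After op 4 (checkout): HEAD=topic@B [fix=B main=B topic=B]
After op 5 (checkout): HEAD=fix@B [fix=B main=B topic=B]
After op 6 (commit): HEAD=fix@C [fix=C main=B topic=B]
After op 7 (checkout): HEAD=topic@B [fix=C main=B topic=B]

Answer: main topic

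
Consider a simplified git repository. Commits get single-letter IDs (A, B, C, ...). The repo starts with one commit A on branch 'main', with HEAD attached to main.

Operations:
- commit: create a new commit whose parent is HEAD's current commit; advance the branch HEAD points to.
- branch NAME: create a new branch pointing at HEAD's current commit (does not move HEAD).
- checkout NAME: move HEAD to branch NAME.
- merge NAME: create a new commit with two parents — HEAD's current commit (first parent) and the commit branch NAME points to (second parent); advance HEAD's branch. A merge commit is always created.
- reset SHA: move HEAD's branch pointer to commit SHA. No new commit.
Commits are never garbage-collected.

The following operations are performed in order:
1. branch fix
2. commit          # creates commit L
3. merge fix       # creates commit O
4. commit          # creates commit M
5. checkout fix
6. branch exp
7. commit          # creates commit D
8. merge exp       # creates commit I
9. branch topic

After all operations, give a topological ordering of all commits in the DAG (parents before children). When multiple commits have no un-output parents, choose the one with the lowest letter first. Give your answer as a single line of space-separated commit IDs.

Answer: A D I L O M

Derivation:
After op 1 (branch): HEAD=main@A [fix=A main=A]
After op 2 (commit): HEAD=main@L [fix=A main=L]
After op 3 (merge): HEAD=main@O [fix=A main=O]
After op 4 (commit): HEAD=main@M [fix=A main=M]
After op 5 (checkout): HEAD=fix@A [fix=A main=M]
After op 6 (branch): HEAD=fix@A [exp=A fix=A main=M]
After op 7 (commit): HEAD=fix@D [exp=A fix=D main=M]
After op 8 (merge): HEAD=fix@I [exp=A fix=I main=M]
After op 9 (branch): HEAD=fix@I [exp=A fix=I main=M topic=I]
commit A: parents=[]
commit D: parents=['A']
commit I: parents=['D', 'A']
commit L: parents=['A']
commit M: parents=['O']
commit O: parents=['L', 'A']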